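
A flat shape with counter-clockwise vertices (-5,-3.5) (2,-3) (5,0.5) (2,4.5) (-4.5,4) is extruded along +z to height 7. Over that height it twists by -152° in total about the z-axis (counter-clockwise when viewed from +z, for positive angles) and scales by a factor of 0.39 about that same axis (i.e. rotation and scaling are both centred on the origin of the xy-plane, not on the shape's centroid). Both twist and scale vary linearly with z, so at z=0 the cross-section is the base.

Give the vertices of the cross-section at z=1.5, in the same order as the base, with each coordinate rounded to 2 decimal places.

t = z/height = 1.5/7 = 0.214286
s = 1 + (scale-1)·z/height = 1 + (0.39-1)·1.5/7 = 0.869286
θ = twist·z/height = -152°·1.5/7 = -32.5714° = -0.568479 rad
cos θ = 0.842721, sin θ = -0.538351 (intermediates below are computed at full precision and shown rounded to 5 d.p.)
v1: (-5,-3.5) → rotate → (-6.09783,-0.25777) → ×s → (-5.30076,-0.22408) → (-5.30,-0.22)
v2: (2,-3) → rotate → (0.07039,-3.60486) → ×s → (0.06119,-3.13366) → (0.06,-3.13)
v3: (5,0.5) → rotate → (4.48278,-2.27039) → ×s → (3.89682,-1.97362) → (3.90,-1.97)
v4: (2,4.5) → rotate → (4.10802,2.71554) → ×s → (3.57104,2.36058) → (3.57,2.36)
v5: (-4.5,4) → rotate → (-1.63884,5.79346) → ×s → (-1.42462,5.03617) → (-1.42,5.04)

Cross-section at z=1.5: (-5.30,-0.22) (0.06,-3.13) (3.90,-1.97) (3.57,2.36) (-1.42,5.04)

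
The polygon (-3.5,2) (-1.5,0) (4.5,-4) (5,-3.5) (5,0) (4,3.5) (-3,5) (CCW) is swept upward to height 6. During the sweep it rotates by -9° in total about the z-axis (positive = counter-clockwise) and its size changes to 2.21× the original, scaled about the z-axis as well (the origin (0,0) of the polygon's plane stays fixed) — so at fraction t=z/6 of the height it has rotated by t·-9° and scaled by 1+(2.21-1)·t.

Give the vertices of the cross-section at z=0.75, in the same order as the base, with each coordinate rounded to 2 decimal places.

t = z/height = 0.75/6 = 0.125
s = 1 + (scale-1)·z/height = 1 + (2.21-1)·0.75/6 = 1.151250
θ = twist·z/height = -9°·0.75/6 = -1.1250° = -0.019635 rad
cos θ = 0.999807, sin θ = -0.019634 (intermediates below are computed at full precision and shown rounded to 5 d.p.)
v1: (-3.5,2) → rotate → (-3.46006,2.06833) → ×s → (-3.98339,2.38117) → (-3.98,2.38)
v2: (-1.5,0) → rotate → (-1.49971,0.02945) → ×s → (-1.72654,0.03390) → (-1.73,0.03)
v3: (4.5,-4) → rotate → (4.42060,-4.08758) → ×s → (5.08921,-4.70583) → (5.09,-4.71)
v4: (5,-3.5) → rotate → (4.93032,-3.59749) → ×s → (5.67603,-4.14161) → (5.68,-4.14)
v5: (5,0) → rotate → (4.99904,-0.09817) → ×s → (5.75514,-0.11302) → (5.76,-0.11)
v6: (4,3.5) → rotate → (4.06795,3.42079) → ×s → (4.68322,3.93819) → (4.68,3.94)
v7: (-3,5) → rotate → (-2.90125,5.05794) → ×s → (-3.34007,5.82295) → (-3.34,5.82)

Cross-section at z=0.75: (-3.98,2.38) (-1.73,0.03) (5.09,-4.71) (5.68,-4.14) (5.76,-0.11) (4.68,3.94) (-3.34,5.82)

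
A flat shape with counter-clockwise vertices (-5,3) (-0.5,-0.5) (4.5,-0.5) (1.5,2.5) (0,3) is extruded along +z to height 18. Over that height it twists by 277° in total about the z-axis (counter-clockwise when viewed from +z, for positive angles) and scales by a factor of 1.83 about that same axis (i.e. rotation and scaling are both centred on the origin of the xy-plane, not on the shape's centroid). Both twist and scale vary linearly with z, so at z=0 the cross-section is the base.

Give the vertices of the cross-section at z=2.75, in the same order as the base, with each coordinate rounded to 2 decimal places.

Cross-section at z=2.75: (-6.44,-1.29) (-0.04,-0.80) (4.13,3.00) (-0.65,3.22) (-2.28,2.50)

t = z/height = 2.75/18 = 0.152778
s = 1 + (scale-1)·z/height = 1 + (1.83-1)·2.75/18 = 1.126806
θ = twist·z/height = 277°·2.75/18 = 42.3194° = 0.738614 rad
cos θ = 0.739403, sin θ = 0.673263 (intermediates below are computed at full precision and shown rounded to 5 d.p.)
v1: (-5,3) → rotate → (-5.71680,-1.14811) → ×s → (-6.44173,-1.29370) → (-6.44,-1.29)
v2: (-0.5,-0.5) → rotate → (-0.03307,-0.70633) → ×s → (-0.03726,-0.79590) → (-0.04,-0.80)
v3: (4.5,-0.5) → rotate → (3.66394,2.65998) → ×s → (4.12855,2.99729) → (4.13,3.00)
v4: (1.5,2.5) → rotate → (-0.57405,2.85840) → ×s → (-0.64685,3.22086) → (-0.65,3.22)
v5: (0,3) → rotate → (-2.01979,2.21821) → ×s → (-2.27591,2.49949) → (-2.28,2.50)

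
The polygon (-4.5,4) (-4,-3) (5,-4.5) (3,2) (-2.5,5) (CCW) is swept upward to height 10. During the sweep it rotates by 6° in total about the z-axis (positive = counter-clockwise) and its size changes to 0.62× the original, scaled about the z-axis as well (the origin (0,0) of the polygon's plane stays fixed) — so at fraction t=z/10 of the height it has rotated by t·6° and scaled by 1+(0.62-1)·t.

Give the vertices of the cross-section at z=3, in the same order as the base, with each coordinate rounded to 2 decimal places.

Cross-section at z=3: (-4.10,3.42) (-3.46,-2.77) (4.55,-3.85) (2.60,1.85) (-2.35,4.36)

t = z/height = 3/10 = 0.3
s = 1 + (scale-1)·z/height = 1 + (0.62-1)·3/10 = 0.886000
θ = twist·z/height = 6°·3/10 = 1.8000° = 0.031416 rad
cos θ = 0.999507, sin θ = 0.031411 (intermediates below are computed at full precision and shown rounded to 5 d.p.)
v1: (-4.5,4) → rotate → (-4.62342,3.85668) → ×s → (-4.09635,3.41702) → (-4.10,3.42)
v2: (-4,-3) → rotate → (-3.90379,-3.12416) → ×s → (-3.45876,-2.76801) → (-3.46,-2.77)
v3: (5,-4.5) → rotate → (5.13888,-4.34073) → ×s → (4.55305,-3.84588) → (4.55,-3.85)
v4: (3,2) → rotate → (2.93570,2.09325) → ×s → (2.60103,1.85462) → (2.60,1.85)
v5: (-2.5,5) → rotate → (-2.65582,4.91901) → ×s → (-2.35306,4.35824) → (-2.35,4.36)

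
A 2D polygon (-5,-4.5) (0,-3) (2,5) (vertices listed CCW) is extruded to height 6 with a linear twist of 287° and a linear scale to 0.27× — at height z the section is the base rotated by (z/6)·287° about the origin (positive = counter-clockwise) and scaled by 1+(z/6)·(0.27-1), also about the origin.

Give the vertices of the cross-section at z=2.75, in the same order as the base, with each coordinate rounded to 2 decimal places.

Cross-section at z=2.75: (4.45,-0.50) (1.49,1.32) (-3.37,-1.21)

t = z/height = 2.75/6 = 0.458333
s = 1 + (scale-1)·z/height = 1 + (0.27-1)·2.75/6 = 0.665417
θ = twist·z/height = 287°·2.75/6 = 131.5417° = 2.295835 rad
cos θ = -0.663165, sin θ = 0.748474 (intermediates below are computed at full precision and shown rounded to 5 d.p.)
v1: (-5,-4.5) → rotate → (6.68395,-0.75813) → ×s → (4.44761,-0.50447) → (4.45,-0.50)
v2: (0,-3) → rotate → (2.24542,1.98949) → ×s → (1.49414,1.32384) → (1.49,1.32)
v3: (2,5) → rotate → (-5.06870,-1.81888) → ×s → (-3.37280,-1.21031) → (-3.37,-1.21)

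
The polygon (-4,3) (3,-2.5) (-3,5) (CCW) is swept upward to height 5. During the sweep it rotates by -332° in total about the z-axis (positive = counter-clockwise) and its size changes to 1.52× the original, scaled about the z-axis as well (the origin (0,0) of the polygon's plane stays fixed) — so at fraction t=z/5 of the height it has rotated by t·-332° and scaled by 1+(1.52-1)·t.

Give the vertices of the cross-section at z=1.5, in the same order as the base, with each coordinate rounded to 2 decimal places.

t = z/height = 1.5/5 = 0.3
s = 1 + (scale-1)·z/height = 1 + (1.52-1)·1.5/5 = 1.156000
θ = twist·z/height = -332°·1.5/5 = -99.6000° = -1.738348 rad
cos θ = -0.166769, sin θ = -0.985996 (intermediates below are computed at full precision and shown rounded to 5 d.p.)
v1: (-4,3) → rotate → (3.62506,3.44368) → ×s → (4.19057,3.98089) → (4.19,3.98)
v2: (3,-2.5) → rotate → (-2.96530,-2.54107) → ×s → (-3.42788,-2.93747) → (-3.43,-2.94)
v3: (-3,5) → rotate → (5.43029,2.12414) → ×s → (6.27741,2.45551) → (6.28,2.46)

Cross-section at z=1.5: (4.19,3.98) (-3.43,-2.94) (6.28,2.46)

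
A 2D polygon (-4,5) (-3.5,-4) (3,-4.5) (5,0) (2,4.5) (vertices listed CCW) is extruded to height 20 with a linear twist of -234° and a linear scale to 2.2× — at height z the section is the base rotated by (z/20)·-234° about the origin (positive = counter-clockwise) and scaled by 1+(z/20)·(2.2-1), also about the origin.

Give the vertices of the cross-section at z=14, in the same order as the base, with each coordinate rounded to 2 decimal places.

Cross-section at z=14: (9.63,-6.78) (4.13,8.86) (-7.61,6.41) (-8.83,-2.57) (-1.22,-8.98)

t = z/height = 14/20 = 0.7
s = 1 + (scale-1)·z/height = 1 + (2.2-1)·14/20 = 1.840000
θ = twist·z/height = -234°·14/20 = -163.8000° = -2.858849 rad
cos θ = -0.960294, sin θ = -0.278991 (intermediates below are computed at full precision and shown rounded to 5 d.p.)
v1: (-4,5) → rotate → (5.23613,-3.68550) → ×s → (9.63448,-6.78133) → (9.63,-6.78)
v2: (-3.5,-4) → rotate → (2.24506,4.81764) → ×s → (4.13092,8.86446) → (4.13,8.86)
v3: (3,-4.5) → rotate → (-4.13634,3.48435) → ×s → (-7.61087,6.41120) → (-7.61,6.41)
v4: (5,0) → rotate → (-4.80147,-1.39496) → ×s → (-8.83470,-2.56672) → (-8.83,-2.57)
v5: (2,4.5) → rotate → (-0.66513,-4.87930) → ×s → (-1.22383,-8.97792) → (-1.22,-8.98)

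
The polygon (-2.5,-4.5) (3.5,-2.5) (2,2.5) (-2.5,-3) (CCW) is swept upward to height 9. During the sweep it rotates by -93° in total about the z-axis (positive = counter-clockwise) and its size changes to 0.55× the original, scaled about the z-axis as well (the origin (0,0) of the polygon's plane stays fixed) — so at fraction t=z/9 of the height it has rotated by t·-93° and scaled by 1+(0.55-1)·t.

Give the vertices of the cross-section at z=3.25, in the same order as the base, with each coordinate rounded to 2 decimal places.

t = z/height = 3.25/9 = 0.361111
s = 1 + (scale-1)·z/height = 1 + (0.55-1)·3.25/9 = 0.837500
θ = twist·z/height = -93°·3.25/9 = -33.5833° = -0.586140 rad
cos θ = 0.833082, sin θ = -0.553149 (intermediates below are computed at full precision and shown rounded to 5 d.p.)
v1: (-2.5,-4.5) → rotate → (-4.57188,-2.36600) → ×s → (-3.82895,-1.98152) → (-3.83,-1.98)
v2: (3.5,-2.5) → rotate → (1.53291,-4.01873) → ×s → (1.28382,-3.36568) → (1.28,-3.37)
v3: (2,2.5) → rotate → (3.04904,0.97641) → ×s → (2.55357,0.81774) → (2.55,0.82)
v4: (-2.5,-3) → rotate → (-3.74215,-1.11637) → ×s → (-3.13405,-0.93496) → (-3.13,-0.93)

Cross-section at z=3.25: (-3.83,-1.98) (1.28,-3.37) (2.55,0.82) (-3.13,-0.93)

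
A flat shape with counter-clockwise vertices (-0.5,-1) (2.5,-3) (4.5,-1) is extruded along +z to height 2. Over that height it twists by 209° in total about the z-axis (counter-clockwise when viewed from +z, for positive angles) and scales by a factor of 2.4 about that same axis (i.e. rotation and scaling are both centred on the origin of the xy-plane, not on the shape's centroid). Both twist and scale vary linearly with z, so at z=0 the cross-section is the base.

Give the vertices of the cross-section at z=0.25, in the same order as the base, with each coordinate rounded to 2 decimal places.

t = z/height = 0.25/2 = 0.125
s = 1 + (scale-1)·z/height = 1 + (2.4-1)·0.25/2 = 1.175000
θ = twist·z/height = 209°·0.25/2 = 26.1250° = 0.455967 rad
cos θ = 0.897836, sin θ = 0.440331 (intermediates below are computed at full precision and shown rounded to 5 d.p.)
v1: (-0.5,-1) → rotate → (-0.00859,-1.11800) → ×s → (-0.01009,-1.31365) → (-0.01,-1.31)
v2: (2.5,-3) → rotate → (3.56558,-1.59268) → ×s → (4.18956,-1.87140) → (4.19,-1.87)
v3: (4.5,-1) → rotate → (4.48059,1.08365) → ×s → (5.26469,1.27329) → (5.26,1.27)

Cross-section at z=0.25: (-0.01,-1.31) (4.19,-1.87) (5.26,1.27)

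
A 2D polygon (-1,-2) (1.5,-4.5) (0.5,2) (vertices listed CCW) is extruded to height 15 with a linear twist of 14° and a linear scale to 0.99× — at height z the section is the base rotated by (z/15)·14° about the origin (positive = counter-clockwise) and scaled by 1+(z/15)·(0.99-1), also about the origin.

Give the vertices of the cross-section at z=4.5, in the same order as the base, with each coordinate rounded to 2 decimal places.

Cross-section at z=4.5: (-0.85,-2.06) (1.82,-4.36) (0.35,2.03)

t = z/height = 4.5/15 = 0.3
s = 1 + (scale-1)·z/height = 1 + (0.99-1)·4.5/15 = 0.997000
θ = twist·z/height = 14°·4.5/15 = 4.2000° = 0.073304 rad
cos θ = 0.997314, sin θ = 0.073238 (intermediates below are computed at full precision and shown rounded to 5 d.p.)
v1: (-1,-2) → rotate → (-0.85084,-2.06787) → ×s → (-0.84829,-2.06166) → (-0.85,-2.06)
v2: (1.5,-4.5) → rotate → (1.82554,-4.37806) → ×s → (1.82007,-4.36492) → (1.82,-4.36)
v3: (0.5,2) → rotate → (0.35218,2.03125) → ×s → (0.35112,2.02515) → (0.35,2.03)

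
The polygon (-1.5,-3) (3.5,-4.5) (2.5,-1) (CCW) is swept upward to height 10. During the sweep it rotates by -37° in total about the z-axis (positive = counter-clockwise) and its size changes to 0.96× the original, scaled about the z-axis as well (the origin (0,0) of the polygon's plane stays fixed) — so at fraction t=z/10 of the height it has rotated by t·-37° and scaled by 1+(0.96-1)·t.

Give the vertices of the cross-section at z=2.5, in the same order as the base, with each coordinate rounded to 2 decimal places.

t = z/height = 2.5/10 = 0.25
s = 1 + (scale-1)·z/height = 1 + (0.96-1)·2.5/10 = 0.990000
θ = twist·z/height = -37°·2.5/10 = -9.2500° = -0.161443 rad
cos θ = 0.986996, sin θ = -0.160743 (intermediates below are computed at full precision and shown rounded to 5 d.p.)
v1: (-1.5,-3) → rotate → (-1.96272,-2.71988) → ×s → (-1.94310,-2.69268) → (-1.94,-2.69)
v2: (3.5,-4.5) → rotate → (2.73115,-5.00408) → ×s → (2.70383,-4.95404) → (2.70,-4.95)
v3: (2.5,-1) → rotate → (2.30675,-1.38885) → ×s → (2.28368,-1.37496) → (2.28,-1.37)

Cross-section at z=2.5: (-1.94,-2.69) (2.70,-4.95) (2.28,-1.37)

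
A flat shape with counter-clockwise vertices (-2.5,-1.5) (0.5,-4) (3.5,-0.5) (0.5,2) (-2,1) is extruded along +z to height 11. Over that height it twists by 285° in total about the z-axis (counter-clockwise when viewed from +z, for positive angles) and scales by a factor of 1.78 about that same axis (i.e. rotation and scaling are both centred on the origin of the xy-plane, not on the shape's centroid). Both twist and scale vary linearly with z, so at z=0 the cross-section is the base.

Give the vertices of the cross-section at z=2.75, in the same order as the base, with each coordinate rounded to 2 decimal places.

t = z/height = 2.75/11 = 0.25
s = 1 + (scale-1)·z/height = 1 + (1.78-1)·2.75/11 = 1.195000
θ = twist·z/height = 285°·2.75/11 = 71.2500° = 1.243547 rad
cos θ = 0.321439, sin θ = 0.946930 (intermediates below are computed at full precision and shown rounded to 5 d.p.)
v1: (-2.5,-1.5) → rotate → (0.61680,-2.84948) → ×s → (0.73707,-3.40513) → (0.74,-3.41)
v2: (0.5,-4) → rotate → (3.94844,-0.81229) → ×s → (4.71839,-0.97069) → (4.72,-0.97)
v3: (3.5,-0.5) → rotate → (1.59850,3.15354) → ×s → (1.91021,3.76848) → (1.91,3.77)
v4: (0.5,2) → rotate → (-1.73314,1.11634) → ×s → (-2.07110,1.33403) → (-2.07,1.33)
v5: (-2,1) → rotate → (-1.58981,-1.57242) → ×s → (-1.89982,-1.87904) → (-1.90,-1.88)

Cross-section at z=2.75: (0.74,-3.41) (4.72,-0.97) (1.91,3.77) (-2.07,1.33) (-1.90,-1.88)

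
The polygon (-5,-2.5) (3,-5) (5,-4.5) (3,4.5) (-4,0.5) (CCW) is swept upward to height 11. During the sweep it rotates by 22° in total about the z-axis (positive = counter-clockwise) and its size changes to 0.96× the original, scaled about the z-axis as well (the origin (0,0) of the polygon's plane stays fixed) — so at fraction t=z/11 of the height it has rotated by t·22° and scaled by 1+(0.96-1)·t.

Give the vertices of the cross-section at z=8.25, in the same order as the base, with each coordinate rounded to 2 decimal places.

Cross-section at z=8.25: (-3.96,-3.70) (4.17,-3.82) (5.89,-2.81) (1.55,5.01) (-3.86,-0.64)

t = z/height = 8.25/11 = 0.75
s = 1 + (scale-1)·z/height = 1 + (0.96-1)·8.25/11 = 0.970000
θ = twist·z/height = 22°·8.25/11 = 16.5000° = 0.287979 rad
cos θ = 0.958820, sin θ = 0.284015 (intermediates below are computed at full precision and shown rounded to 5 d.p.)
v1: (-5,-2.5) → rotate → (-4.08406,-3.81713) → ×s → (-3.96154,-3.70261) → (-3.96,-3.70)
v2: (3,-5) → rotate → (4.29654,-3.94205) → ×s → (4.16764,-3.82379) → (4.17,-3.82)
v3: (5,-4.5) → rotate → (6.07217,-2.89461) → ×s → (5.89000,-2.80777) → (5.89,-2.81)
v4: (3,4.5) → rotate → (1.59839,5.16673) → ×s → (1.55044,5.01173) → (1.55,5.01)
v5: (-4,0.5) → rotate → (-3.97729,-0.65665) → ×s → (-3.85797,-0.63695) → (-3.86,-0.64)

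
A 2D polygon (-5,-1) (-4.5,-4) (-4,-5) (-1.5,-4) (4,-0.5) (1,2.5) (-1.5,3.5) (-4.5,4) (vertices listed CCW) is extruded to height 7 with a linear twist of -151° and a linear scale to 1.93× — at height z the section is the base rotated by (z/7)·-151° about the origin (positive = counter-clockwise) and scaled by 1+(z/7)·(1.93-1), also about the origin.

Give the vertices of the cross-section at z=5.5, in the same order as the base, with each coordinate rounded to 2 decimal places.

Cross-section at z=5.5: (2.63,8.42) (-2.34,10.15) (-4.28,10.22) (-4.83,5.60) (-4.08,-5.66) (2.97,-3.59) (6.56,-0.63) (9.81,3.52)

t = z/height = 5.5/7 = 0.785714
s = 1 + (scale-1)·z/height = 1 + (1.93-1)·5.5/7 = 1.730714
θ = twist·z/height = -151°·5.5/7 = -118.6429° = -2.070708 rad
cos θ = -0.479348, sin θ = -0.877625 (intermediates below are computed at full precision and shown rounded to 5 d.p.)
v1: (-5,-1) → rotate → (1.51912,4.86747) → ×s → (2.62916,8.42420) → (2.63,8.42)
v2: (-4.5,-4) → rotate → (-1.35343,5.86670) → ×s → (-2.34240,10.15359) → (-2.34,10.15)
v3: (-4,-5) → rotate → (-2.47073,5.90724) → ×s → (-4.27613,10.22375) → (-4.28,10.22)
v4: (-1.5,-4) → rotate → (-2.79148,3.23383) → ×s → (-4.83125,5.59684) → (-4.83,5.60)
v5: (4,-0.5) → rotate → (-2.35621,-3.27082) → ×s → (-4.07792,-5.66086) → (-4.08,-5.66)
v6: (1,2.5) → rotate → (1.71471,-2.07600) → ×s → (2.96768,-3.59296) → (2.97,-3.59)
v7: (-1.5,3.5) → rotate → (3.79071,-0.36128) → ×s → (6.56063,-0.62528) → (6.56,-0.63)
v8: (-4.5,4) → rotate → (5.66757,2.03192) → ×s → (9.80894,3.51667) → (9.81,3.52)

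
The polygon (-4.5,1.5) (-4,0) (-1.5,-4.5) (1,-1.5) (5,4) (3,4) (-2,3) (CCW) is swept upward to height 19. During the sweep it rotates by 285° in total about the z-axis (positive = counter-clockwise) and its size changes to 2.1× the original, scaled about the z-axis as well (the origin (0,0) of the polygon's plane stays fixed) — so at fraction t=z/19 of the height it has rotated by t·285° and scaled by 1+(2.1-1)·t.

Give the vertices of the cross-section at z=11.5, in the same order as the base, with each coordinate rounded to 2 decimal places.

t = z/height = 11.5/19 = 0.605263
s = 1 + (scale-1)·z/height = 1 + (2.1-1)·11.5/19 = 1.665789
θ = twist·z/height = 285°·11.5/19 = 172.5000° = 3.010693 rad
cos θ = -0.991445, sin θ = 0.130526 (intermediates below are computed at full precision and shown rounded to 5 d.p.)
v1: (-4.5,1.5) → rotate → (4.26571,-2.07454) → ×s → (7.10578,-3.45574) → (7.11,-3.46)
v2: (-4,0) → rotate → (3.96578,-0.52210) → ×s → (6.60615,-0.86972) → (6.61,-0.87)
v3: (-1.5,-4.5) → rotate → (2.07454,4.26571) → ×s → (3.45574,7.10578) → (3.46,7.11)
v4: (1,-1.5) → rotate → (-0.79566,1.61769) → ×s → (-1.32539,2.69474) → (-1.33,2.69)
v5: (5,4) → rotate → (-5.47933,-3.31315) → ×s → (-9.12741,-5.51901) → (-9.13,-5.52)
v6: (3,4) → rotate → (-3.49644,-3.57420) → ×s → (-5.82433,-5.95387) → (-5.82,-5.95)
v7: (-2,3) → rotate → (1.59131,-3.23539) → ×s → (2.65079,-5.38947) → (2.65,-5.39)

Cross-section at z=11.5: (7.11,-3.46) (6.61,-0.87) (3.46,7.11) (-1.33,2.69) (-9.13,-5.52) (-5.82,-5.95) (2.65,-5.39)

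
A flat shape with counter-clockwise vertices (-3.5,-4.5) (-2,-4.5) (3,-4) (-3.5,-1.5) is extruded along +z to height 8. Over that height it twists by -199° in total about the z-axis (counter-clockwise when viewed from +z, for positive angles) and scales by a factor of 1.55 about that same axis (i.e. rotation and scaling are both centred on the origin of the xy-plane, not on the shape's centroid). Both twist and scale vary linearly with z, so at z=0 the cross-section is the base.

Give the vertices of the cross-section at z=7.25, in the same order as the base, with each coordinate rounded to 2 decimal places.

t = z/height = 7.25/8 = 0.90625
s = 1 + (scale-1)·z/height = 1 + (1.55-1)·7.25/8 = 1.498438
θ = twist·z/height = -199°·7.25/8 = -180.3438° = -3.147592 rad
cos θ = -0.999982, sin θ = 0.006000 (intermediates below are computed at full precision and shown rounded to 5 d.p.)
v1: (-3.5,-4.5) → rotate → (3.52693,4.47892) → ×s → (5.28489,6.71138) → (5.28,6.71)
v2: (-2,-4.5) → rotate → (2.02696,4.48792) → ×s → (3.03728,6.72487) → (3.04,6.72)
v3: (3,-4) → rotate → (-2.97595,4.01793) → ×s → (-4.45927,6.02061) → (-4.46,6.02)
v4: (-3.5,-1.5) → rotate → (3.50894,1.47897) → ×s → (5.25792,2.21615) → (5.26,2.22)

Cross-section at z=7.25: (5.28,6.71) (3.04,6.72) (-4.46,6.02) (5.26,2.22)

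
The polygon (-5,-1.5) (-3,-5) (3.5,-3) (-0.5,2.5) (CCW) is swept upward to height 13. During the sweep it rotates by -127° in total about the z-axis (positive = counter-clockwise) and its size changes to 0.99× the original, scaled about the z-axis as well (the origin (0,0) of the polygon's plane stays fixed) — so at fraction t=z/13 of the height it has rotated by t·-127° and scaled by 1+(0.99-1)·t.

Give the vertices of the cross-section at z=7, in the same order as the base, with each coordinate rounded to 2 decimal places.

t = z/height = 7/13 = 0.538462
s = 1 + (scale-1)·z/height = 1 + (0.99-1)·7/13 = 0.994615
θ = twist·z/height = -127°·7/13 = -68.3846° = -1.193537 rad
cos θ = 0.368374, sin θ = -0.929678 (intermediates below are computed at full precision and shown rounded to 5 d.p.)
v1: (-5,-1.5) → rotate → (-3.23639,4.09583) → ×s → (-3.21896,4.07377) → (-3.22,4.07)
v2: (-3,-5) → rotate → (-5.75351,0.94716) → ×s → (-5.72253,0.94206) → (-5.72,0.94)
v3: (3.5,-3) → rotate → (-1.49972,-4.35899) → ×s → (-1.49165,-4.33552) → (-1.49,-4.34)
v4: (-0.5,2.5) → rotate → (2.14001,1.38577) → ×s → (2.12848,1.37831) → (2.13,1.38)

Cross-section at z=7: (-3.22,4.07) (-5.72,0.94) (-1.49,-4.34) (2.13,1.38)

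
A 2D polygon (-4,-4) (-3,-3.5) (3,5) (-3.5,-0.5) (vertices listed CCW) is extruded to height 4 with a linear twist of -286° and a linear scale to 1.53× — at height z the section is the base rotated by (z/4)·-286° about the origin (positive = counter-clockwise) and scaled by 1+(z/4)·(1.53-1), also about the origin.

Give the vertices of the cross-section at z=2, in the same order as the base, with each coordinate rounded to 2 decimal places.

t = z/height = 2/4 = 0.5
s = 1 + (scale-1)·z/height = 1 + (1.53-1)·2/4 = 1.265000
θ = twist·z/height = -286°·2/4 = -143.0000° = -2.495821 rad
cos θ = -0.798636, sin θ = -0.601815 (intermediates below are computed at full precision and shown rounded to 5 d.p.)
v1: (-4,-4) → rotate → (0.78728,5.60180) → ×s → (0.99591,7.08628) → (1.00,7.09)
v2: (-3,-3.5) → rotate → (0.28955,4.60067) → ×s → (0.36629,5.81985) → (0.37,5.82)
v3: (3,5) → rotate → (0.61317,-5.79862) → ×s → (0.77566,-7.33526) → (0.78,-7.34)
v4: (-3.5,-0.5) → rotate → (2.49432,2.50567) → ×s → (3.15531,3.16967) → (3.16,3.17)

Cross-section at z=2: (1.00,7.09) (0.37,5.82) (0.78,-7.34) (3.16,3.17)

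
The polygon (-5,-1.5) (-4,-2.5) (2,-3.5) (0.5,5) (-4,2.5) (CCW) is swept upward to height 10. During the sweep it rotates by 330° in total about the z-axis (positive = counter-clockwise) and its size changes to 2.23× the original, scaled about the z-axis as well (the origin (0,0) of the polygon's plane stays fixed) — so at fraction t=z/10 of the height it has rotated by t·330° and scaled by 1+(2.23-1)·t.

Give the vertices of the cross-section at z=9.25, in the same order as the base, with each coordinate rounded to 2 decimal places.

Cross-section at z=9.25: (-8.79,6.88) (-9.30,3.90) (-3.64,-7.81) (9.35,5.30) (-0.57,10.07)

t = z/height = 9.25/10 = 0.925
s = 1 + (scale-1)·z/height = 1 + (2.23-1)·9.25/10 = 2.137750
θ = twist·z/height = 330°·9.25/10 = 305.2500° = 5.327618 rad
cos θ = 0.577145, sin θ = -0.816642 (intermediates below are computed at full precision and shown rounded to 5 d.p.)
v1: (-5,-1.5) → rotate → (-4.11069,3.21749) → ×s → (-8.78762,6.87819) → (-8.79,6.88)
v2: (-4,-2.5) → rotate → (-4.35018,1.82370) → ×s → (-9.29961,3.89862) → (-9.30,3.90)
v3: (2,-3.5) → rotate → (-1.70396,-3.65329) → ×s → (-3.64263,-7.80982) → (-3.64,-7.81)
v4: (0.5,5) → rotate → (4.37178,2.47741) → ×s → (9.34577,5.29607) → (9.35,5.30)
v5: (-4,2.5) → rotate → (-0.26698,4.70943) → ×s → (-0.57073,10.06758) → (-0.57,10.07)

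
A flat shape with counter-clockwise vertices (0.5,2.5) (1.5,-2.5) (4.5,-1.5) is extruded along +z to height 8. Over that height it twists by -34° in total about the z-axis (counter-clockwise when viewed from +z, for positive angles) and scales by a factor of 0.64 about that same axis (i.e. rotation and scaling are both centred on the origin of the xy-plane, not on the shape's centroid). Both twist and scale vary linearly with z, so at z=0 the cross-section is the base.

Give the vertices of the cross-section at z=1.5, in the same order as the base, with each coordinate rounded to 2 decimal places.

Cross-section at z=1.5: (0.72,2.27) (1.13,-2.47) (4.01,-1.86)

t = z/height = 1.5/8 = 0.1875
s = 1 + (scale-1)·z/height = 1 + (0.64-1)·1.5/8 = 0.932500
θ = twist·z/height = -34°·1.5/8 = -6.3750° = -0.111265 rad
cos θ = 0.993816, sin θ = -0.111035 (intermediates below are computed at full precision and shown rounded to 5 d.p.)
v1: (0.5,2.5) → rotate → (0.77450,2.42902) → ×s → (0.72222,2.26506) → (0.72,2.27)
v2: (1.5,-2.5) → rotate → (1.21314,-2.65109) → ×s → (1.13125,-2.47215) → (1.13,-2.47)
v3: (4.5,-1.5) → rotate → (4.30562,-1.99038) → ×s → (4.01499,-1.85603) → (4.01,-1.86)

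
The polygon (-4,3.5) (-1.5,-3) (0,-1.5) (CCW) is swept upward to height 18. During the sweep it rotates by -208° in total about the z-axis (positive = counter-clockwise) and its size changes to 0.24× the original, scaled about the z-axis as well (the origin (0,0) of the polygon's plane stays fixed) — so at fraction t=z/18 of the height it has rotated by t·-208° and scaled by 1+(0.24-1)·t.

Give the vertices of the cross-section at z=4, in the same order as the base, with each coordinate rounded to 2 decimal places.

t = z/height = 4/18 = 0.222222
s = 1 + (scale-1)·z/height = 1 + (0.24-1)·4/18 = 0.831111
θ = twist·z/height = -208°·4/18 = -46.2222° = -0.806730 rad
cos θ = 0.691863, sin θ = -0.722029 (intermediates below are computed at full precision and shown rounded to 5 d.p.)
v1: (-4,3.5) → rotate → (-0.24035,5.30964) → ×s → (-0.19976,4.41290) → (-0.20,4.41)
v2: (-1.5,-3) → rotate → (-3.20388,-0.99255) → ×s → (-2.66278,-0.82492) → (-2.66,-0.82)
v3: (0,-1.5) → rotate → (-1.08304,-1.03779) → ×s → (-0.90013,-0.86252) → (-0.90,-0.86)

Cross-section at z=4: (-0.20,4.41) (-2.66,-0.82) (-0.90,-0.86)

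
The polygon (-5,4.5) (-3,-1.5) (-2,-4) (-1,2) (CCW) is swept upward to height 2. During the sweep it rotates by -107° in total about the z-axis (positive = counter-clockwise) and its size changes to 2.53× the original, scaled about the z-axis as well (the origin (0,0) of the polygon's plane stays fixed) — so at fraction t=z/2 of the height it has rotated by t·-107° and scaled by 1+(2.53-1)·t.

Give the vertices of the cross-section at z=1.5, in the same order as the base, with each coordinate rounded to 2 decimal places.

Cross-section at z=1.5: (7.71,12.22) (-4.27,5.80) (-9.19,2.78) (3.87,2.84)

t = z/height = 1.5/2 = 0.75
s = 1 + (scale-1)·z/height = 1 + (2.53-1)·1.5/2 = 2.147500
θ = twist·z/height = -107°·1.5/2 = -80.2500° = -1.400627 rad
cos θ = 0.169350, sin θ = -0.985556 (intermediates below are computed at full precision and shown rounded to 5 d.p.)
v1: (-5,4.5) → rotate → (3.58825,5.68985) → ×s → (7.70578,12.21896) → (7.71,12.22)
v2: (-3,-1.5) → rotate → (-1.98638,2.70264) → ×s → (-4.26576,5.80393) → (-4.27,5.80)
v3: (-2,-4) → rotate → (-4.28092,1.29371) → ×s → (-9.19328,2.77825) → (-9.19,2.78)
v4: (-1,2) → rotate → (1.80176,1.32426) → ×s → (3.86929,2.84384) → (3.87,2.84)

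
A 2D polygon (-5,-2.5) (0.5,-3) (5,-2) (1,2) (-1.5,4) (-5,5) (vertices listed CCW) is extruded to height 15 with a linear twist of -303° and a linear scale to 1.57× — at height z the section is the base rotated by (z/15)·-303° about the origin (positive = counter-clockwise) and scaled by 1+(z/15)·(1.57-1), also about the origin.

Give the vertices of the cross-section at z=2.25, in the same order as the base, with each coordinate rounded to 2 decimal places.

Cross-section at z=2.25: (-5.74,1.96) (-1.94,-2.67) (2.26,-5.39) (2.31,0.75) (1.95,4.21) (0.06,7.68)

t = z/height = 2.25/15 = 0.15
s = 1 + (scale-1)·z/height = 1 + (1.57-1)·2.25/15 = 1.085500
θ = twist·z/height = -303°·2.25/15 = -45.4500° = -0.793252 rad
cos θ = 0.701531, sin θ = -0.712639 (intermediates below are computed at full precision and shown rounded to 5 d.p.)
v1: (-5,-2.5) → rotate → (-5.28925,1.80936) → ×s → (-5.74148,1.96406) → (-5.74,1.96)
v2: (0.5,-3) → rotate → (-1.78715,-2.46091) → ×s → (-1.93995,-2.67132) → (-1.94,-2.67)
v3: (5,-2) → rotate → (2.08238,-4.96626) → ×s → (2.26042,-5.39087) → (2.26,-5.39)
v4: (1,2) → rotate → (2.12681,0.69042) → ×s → (2.30865,0.74946) → (2.31,0.75)
v5: (-1.5,4) → rotate → (1.79826,3.87508) → ×s → (1.95201,4.20640) → (1.95,4.21)
v6: (-5,5) → rotate → (0.05554,7.07085) → ×s → (0.06028,7.67541) → (0.06,7.68)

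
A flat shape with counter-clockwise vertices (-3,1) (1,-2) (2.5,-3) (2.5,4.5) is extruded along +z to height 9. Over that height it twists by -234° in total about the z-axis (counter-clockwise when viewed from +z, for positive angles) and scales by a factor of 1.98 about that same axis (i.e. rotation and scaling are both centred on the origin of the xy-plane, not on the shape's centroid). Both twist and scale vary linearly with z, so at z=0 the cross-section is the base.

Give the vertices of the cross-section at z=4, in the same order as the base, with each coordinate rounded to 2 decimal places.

Cross-section at z=4: (2.43,3.83) (-3.13,-0.70) (-5.05,-2.44) (5.40,-5.05)

t = z/height = 4/9 = 0.444444
s = 1 + (scale-1)·z/height = 1 + (1.98-1)·4/9 = 1.435556
θ = twist·z/height = -234°·4/9 = -104.0000° = -1.815142 rad
cos θ = -0.241922, sin θ = -0.970296 (intermediates below are computed at full precision and shown rounded to 5 d.p.)
v1: (-3,1) → rotate → (1.69606,2.66897) → ×s → (2.43479,3.83145) → (2.43,3.83)
v2: (1,-2) → rotate → (-2.18251,-0.48645) → ×s → (-3.13312,-0.69833) → (-3.13,-0.70)
v3: (2.5,-3) → rotate → (-3.51569,-1.69997) → ×s → (-5.04697,-2.44041) → (-5.05,-2.44)
v4: (2.5,4.5) → rotate → (3.76153,-3.51439) → ×s → (5.39988,-5.04510) → (5.40,-5.05)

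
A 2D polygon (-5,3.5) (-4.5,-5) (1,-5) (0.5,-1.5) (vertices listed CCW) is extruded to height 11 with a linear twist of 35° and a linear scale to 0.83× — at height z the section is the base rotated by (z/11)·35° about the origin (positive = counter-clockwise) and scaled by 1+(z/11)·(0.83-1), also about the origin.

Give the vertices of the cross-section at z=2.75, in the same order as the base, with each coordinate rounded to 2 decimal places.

t = z/height = 2.75/11 = 0.25
s = 1 + (scale-1)·z/height = 1 + (0.83-1)·2.75/11 = 0.957500
θ = twist·z/height = 35°·2.75/11 = 8.7500° = 0.152716 rad
cos θ = 0.988362, sin θ = 0.152123 (intermediates below are computed at full precision and shown rounded to 5 d.p.)
v1: (-5,3.5) → rotate → (-5.47424,2.69865) → ×s → (-5.24158,2.58396) → (-5.24,2.58)
v2: (-4.5,-5) → rotate → (-3.68701,-5.62636) → ×s → (-3.53031,-5.38724) → (-3.53,-5.39)
v3: (1,-5) → rotate → (1.74898,-4.78968) → ×s → (1.67465,-4.58612) → (1.67,-4.59)
v4: (0.5,-1.5) → rotate → (0.72237,-1.40648) → ×s → (0.69167,-1.34671) → (0.69,-1.35)

Cross-section at z=2.75: (-5.24,2.58) (-3.53,-5.39) (1.67,-4.59) (0.69,-1.35)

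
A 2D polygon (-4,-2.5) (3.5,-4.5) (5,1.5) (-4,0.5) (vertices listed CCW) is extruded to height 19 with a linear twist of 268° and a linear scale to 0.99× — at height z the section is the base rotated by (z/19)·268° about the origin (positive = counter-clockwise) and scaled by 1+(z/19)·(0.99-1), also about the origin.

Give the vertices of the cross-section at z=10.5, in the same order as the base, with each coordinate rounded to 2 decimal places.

t = z/height = 10.5/19 = 0.552632
s = 1 + (scale-1)·z/height = 1 + (0.99-1)·10.5/19 = 0.994474
θ = twist·z/height = 268°·10.5/19 = 148.1053° = 2.584924 rad
cos θ = -0.849020, sin θ = 0.528360 (intermediates below are computed at full precision and shown rounded to 5 d.p.)
v1: (-4,-2.5) → rotate → (4.71698,0.00911) → ×s → (4.69091,0.00906) → (4.69,0.01)
v2: (3.5,-4.5) → rotate → (-0.59395,5.66985) → ×s → (-0.59067,5.63852) → (-0.59,5.64)
v3: (5,1.5) → rotate → (-5.03764,1.36827) → ×s → (-5.00980,1.36071) → (-5.01,1.36)
v4: (-4,0.5) → rotate → (3.13190,-2.53795) → ×s → (3.11459,-2.52393) → (3.11,-2.52)

Cross-section at z=10.5: (4.69,0.01) (-0.59,5.64) (-5.01,1.36) (3.11,-2.52)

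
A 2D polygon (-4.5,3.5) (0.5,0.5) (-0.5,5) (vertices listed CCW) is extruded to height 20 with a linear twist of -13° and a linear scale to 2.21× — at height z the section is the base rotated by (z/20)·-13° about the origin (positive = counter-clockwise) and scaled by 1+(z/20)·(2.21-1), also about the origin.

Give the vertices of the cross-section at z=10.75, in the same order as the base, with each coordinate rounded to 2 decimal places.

Cross-section at z=10.75: (-6.67,6.64) (0.92,0.72) (0.18,8.29)

t = z/height = 10.75/20 = 0.5375
s = 1 + (scale-1)·z/height = 1 + (2.21-1)·10.75/20 = 1.650375
θ = twist·z/height = -13°·10.75/20 = -6.9875° = -0.121955 rad
cos θ = 0.992573, sin θ = -0.121653 (intermediates below are computed at full precision and shown rounded to 5 d.p.)
v1: (-4.5,3.5) → rotate → (-4.04079,4.02144) → ×s → (-6.66882,6.63689) → (-6.67,6.64)
v2: (0.5,0.5) → rotate → (0.55711,0.43546) → ×s → (0.91944,0.71867) → (0.92,0.72)
v3: (-0.5,5) → rotate → (0.11198,5.02369) → ×s → (0.18481,8.29097) → (0.18,8.29)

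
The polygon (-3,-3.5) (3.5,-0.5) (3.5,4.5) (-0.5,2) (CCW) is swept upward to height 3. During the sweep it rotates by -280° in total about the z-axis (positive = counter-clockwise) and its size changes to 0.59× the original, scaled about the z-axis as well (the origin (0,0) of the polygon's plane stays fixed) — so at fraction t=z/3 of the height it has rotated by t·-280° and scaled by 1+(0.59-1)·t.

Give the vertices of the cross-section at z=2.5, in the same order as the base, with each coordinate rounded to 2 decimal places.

t = z/height = 2.5/3 = 0.833333
s = 1 + (scale-1)·z/height = 1 + (0.59-1)·2.5/3 = 0.658333
θ = twist·z/height = -280°·2.5/3 = -233.3333° = -4.072435 rad
cos θ = -0.597159, sin θ = 0.802123 (intermediates below are computed at full precision and shown rounded to 5 d.p.)
v1: (-3,-3.5) → rotate → (4.59891,-0.31631) → ×s → (3.02761,-0.20824) → (3.03,-0.21)
v2: (3.5,-0.5) → rotate → (-1.68899,3.10601) → ×s → (-1.11192,2.04479) → (-1.11,2.04)
v3: (3.5,4.5) → rotate → (-5.69961,0.12022) → ×s → (-3.75224,0.07914) → (-3.75,0.08)
v4: (-0.5,2) → rotate → (-1.30567,-1.59538) → ×s → (-0.85956,-1.05029) → (-0.86,-1.05)

Cross-section at z=2.5: (3.03,-0.21) (-1.11,2.04) (-3.75,0.08) (-0.86,-1.05)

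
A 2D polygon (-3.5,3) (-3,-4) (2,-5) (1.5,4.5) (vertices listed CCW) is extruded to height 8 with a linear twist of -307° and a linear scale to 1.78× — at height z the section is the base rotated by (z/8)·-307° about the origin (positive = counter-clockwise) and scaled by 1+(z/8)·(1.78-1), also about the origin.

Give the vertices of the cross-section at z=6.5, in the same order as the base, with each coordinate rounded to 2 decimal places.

t = z/height = 6.5/8 = 0.8125
s = 1 + (scale-1)·z/height = 1 + (1.78-1)·6.5/8 = 1.633750
θ = twist·z/height = -307°·6.5/8 = -249.4375° = -4.353506 rad
cos θ = -0.351229, sin θ = 0.936290 (intermediates below are computed at full precision and shown rounded to 5 d.p.)
v1: (-3.5,3) → rotate → (-1.57957,-4.33070) → ×s → (-2.58062,-7.07528) → (-2.58,-7.08)
v2: (-3,-4) → rotate → (4.79885,-1.40395) → ×s → (7.84011,-2.29371) → (7.84,-2.29)
v3: (2,-5) → rotate → (3.97899,3.62872) → ×s → (6.50068,5.92843) → (6.50,5.93)
v4: (1.5,4.5) → rotate → (-4.74015,-0.17610) → ×s → (-7.74421,-0.28770) → (-7.74,-0.29)

Cross-section at z=6.5: (-2.58,-7.08) (7.84,-2.29) (6.50,5.93) (-7.74,-0.29)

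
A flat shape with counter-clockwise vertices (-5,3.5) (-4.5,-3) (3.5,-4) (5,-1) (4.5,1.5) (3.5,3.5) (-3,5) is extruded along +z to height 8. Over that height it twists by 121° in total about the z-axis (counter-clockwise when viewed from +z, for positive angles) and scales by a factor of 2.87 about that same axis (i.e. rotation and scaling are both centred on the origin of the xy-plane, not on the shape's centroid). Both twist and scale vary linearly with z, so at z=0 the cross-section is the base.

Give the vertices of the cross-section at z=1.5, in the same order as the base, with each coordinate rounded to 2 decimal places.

t = z/height = 1.5/8 = 0.1875
s = 1 + (scale-1)·z/height = 1 + (2.87-1)·1.5/8 = 1.350625
θ = twist·z/height = 121°·1.5/8 = 22.6875° = 0.395972 rad
cos θ = 0.922622, sin θ = 0.385705 (intermediates below are computed at full precision and shown rounded to 5 d.p.)
v1: (-5,3.5) → rotate → (-5.96308,1.30065) → ×s → (-8.05388,1.75670) → (-8.05,1.76)
v2: (-4.5,-3) → rotate → (-2.99469,-4.50354) → ×s → (-4.04470,-6.08259) → (-4.04,-6.08)
v3: (3.5,-4) → rotate → (4.77200,-2.34052) → ×s → (6.44518,-3.16117) → (6.45,-3.16)
v4: (5,-1) → rotate → (4.99882,1.00590) → ×s → (6.75153,1.35860) → (6.75,1.36)
v5: (4.5,1.5) → rotate → (3.57324,3.11960) → ×s → (4.82611,4.21342) → (4.83,4.21)
v6: (3.5,3.5) → rotate → (1.87921,4.57914) → ×s → (2.53811,6.18471) → (2.54,6.18)
v7: (-3,5) → rotate → (-4.69639,3.45600) → ×s → (-6.34306,4.66776) → (-6.34,4.67)

Cross-section at z=1.5: (-8.05,1.76) (-4.04,-6.08) (6.45,-3.16) (6.75,1.36) (4.83,4.21) (2.54,6.18) (-6.34,4.67)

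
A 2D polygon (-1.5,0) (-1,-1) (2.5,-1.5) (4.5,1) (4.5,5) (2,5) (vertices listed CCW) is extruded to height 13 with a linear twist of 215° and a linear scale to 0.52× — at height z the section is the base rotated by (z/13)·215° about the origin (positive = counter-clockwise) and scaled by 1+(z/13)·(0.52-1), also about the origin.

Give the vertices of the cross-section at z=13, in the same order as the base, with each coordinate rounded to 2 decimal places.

t = z/height = 13/13 = 1
s = 1 + (scale-1)·z/height = 1 + (0.52-1)·13/13 = 0.520000
θ = twist·z/height = 215°·13/13 = 215.0000° = 3.752458 rad
cos θ = -0.819152, sin θ = -0.573576 (intermediates below are computed at full precision and shown rounded to 5 d.p.)
v1: (-1.5,0) → rotate → (1.22873,0.86036) → ×s → (0.63894,0.44739) → (0.64,0.45)
v2: (-1,-1) → rotate → (0.24558,1.39273) → ×s → (0.12770,0.72422) → (0.13,0.72)
v3: (2.5,-1.5) → rotate → (-2.90824,-0.20521) → ×s → (-1.51229,-0.10671) → (-1.51,-0.11)
v4: (4.5,1) → rotate → (-3.11261,-3.40025) → ×s → (-1.61856,-1.76813) → (-1.62,-1.77)
v5: (4.5,5) → rotate → (-0.81830,-6.67685) → ×s → (-0.42552,-3.47196) → (-0.43,-3.47)
v6: (2,5) → rotate → (1.22958,-5.24291) → ×s → (0.63938,-2.72631) → (0.64,-2.73)

Cross-section at z=13: (0.64,0.45) (0.13,0.72) (-1.51,-0.11) (-1.62,-1.77) (-0.43,-3.47) (0.64,-2.73)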